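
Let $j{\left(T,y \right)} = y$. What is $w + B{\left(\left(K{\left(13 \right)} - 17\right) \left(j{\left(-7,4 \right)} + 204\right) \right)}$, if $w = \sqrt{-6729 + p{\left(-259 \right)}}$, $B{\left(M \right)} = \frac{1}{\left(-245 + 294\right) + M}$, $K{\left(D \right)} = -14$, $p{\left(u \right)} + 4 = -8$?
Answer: $- \frac{1}{6399} + 3 i \sqrt{749} \approx -0.00015627 + 82.104 i$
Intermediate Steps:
$p{\left(u \right)} = -12$ ($p{\left(u \right)} = -4 - 8 = -12$)
$B{\left(M \right)} = \frac{1}{49 + M}$
$w = 3 i \sqrt{749}$ ($w = \sqrt{-6729 - 12} = \sqrt{-6741} = 3 i \sqrt{749} \approx 82.104 i$)
$w + B{\left(\left(K{\left(13 \right)} - 17\right) \left(j{\left(-7,4 \right)} + 204\right) \right)} = 3 i \sqrt{749} + \frac{1}{49 + \left(-14 - 17\right) \left(4 + 204\right)} = 3 i \sqrt{749} + \frac{1}{49 - 6448} = 3 i \sqrt{749} + \frac{1}{-6399} = 3 i \sqrt{749} - \frac{1}{6399} = - \frac{1}{6399} + 3 i \sqrt{749}$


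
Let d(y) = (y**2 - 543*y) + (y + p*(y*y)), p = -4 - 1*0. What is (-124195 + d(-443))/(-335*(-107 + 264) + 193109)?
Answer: -78806/23419 ≈ -3.3650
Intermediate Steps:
p = -4 (p = -4 + 0 = -4)
d(y) = -542*y - 3*y**2 (d(y) = (y**2 - 543*y) + (y - 4*y*y) = (y**2 - 543*y) + (y - 4*y**2) = -542*y - 3*y**2)
(-124195 + d(-443))/(-335*(-107 + 264) + 193109) = (-124195 - 1*(-443)*(542 + 3*(-443)))/(-335*(-107 + 264) + 193109) = (-124195 - 1*(-443)*(542 - 1329))/(-335*157 + 193109) = (-124195 - 1*(-443)*(-787))/(-52595 + 193109) = (-124195 - 348641)/140514 = -472836*1/140514 = -78806/23419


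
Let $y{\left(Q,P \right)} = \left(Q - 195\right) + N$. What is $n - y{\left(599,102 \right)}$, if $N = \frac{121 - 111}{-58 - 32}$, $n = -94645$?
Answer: $- \frac{855440}{9} \approx -95049.0$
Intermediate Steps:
$N = - \frac{1}{9}$ ($N = \frac{10}{-90} = 10 \left(- \frac{1}{90}\right) = - \frac{1}{9} \approx -0.11111$)
$y{\left(Q,P \right)} = - \frac{1756}{9} + Q$ ($y{\left(Q,P \right)} = \left(Q - 195\right) - \frac{1}{9} = \left(-195 + Q\right) - \frac{1}{9} = - \frac{1756}{9} + Q$)
$n - y{\left(599,102 \right)} = -94645 - \left(- \frac{1756}{9} + 599\right) = -94645 - \frac{3635}{9} = - \frac{855440}{9}$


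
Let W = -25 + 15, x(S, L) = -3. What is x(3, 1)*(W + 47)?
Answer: -111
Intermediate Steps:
W = -10
x(3, 1)*(W + 47) = -3*(-10 + 47) = -3*37 = -111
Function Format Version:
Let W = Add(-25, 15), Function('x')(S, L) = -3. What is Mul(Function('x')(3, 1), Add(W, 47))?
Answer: -111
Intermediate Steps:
W = -10
Mul(Function('x')(3, 1), Add(W, 47)) = Mul(-3, Add(-10, 47)) = Mul(-3, 37) = -111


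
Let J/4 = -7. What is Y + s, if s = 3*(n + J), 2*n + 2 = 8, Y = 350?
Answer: 275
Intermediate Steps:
J = -28 (J = 4*(-7) = -28)
n = 3 (n = -1 + (½)*8 = -1 + 4 = 3)
s = -75 (s = 3*(3 - 28) = 3*(-25) = -75)
Y + s = 350 - 75 = 275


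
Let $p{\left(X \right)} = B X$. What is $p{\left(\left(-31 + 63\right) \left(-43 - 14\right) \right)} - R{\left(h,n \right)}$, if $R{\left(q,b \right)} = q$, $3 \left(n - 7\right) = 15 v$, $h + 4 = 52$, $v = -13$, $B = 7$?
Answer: $-12816$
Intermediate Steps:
$h = 48$ ($h = -4 + 52 = 48$)
$n = -58$ ($n = 7 + \frac{15 \left(-13\right)}{3} = 7 + \frac{1}{3} \left(-195\right) = 7 - 65 = -58$)
$p{\left(X \right)} = 7 X$
$p{\left(\left(-31 + 63\right) \left(-43 - 14\right) \right)} - R{\left(h,n \right)} = 7 \left(-31 + 63\right) \left(-43 - 14\right) - 48 = 7 \cdot 32 \left(-57\right) - 48 = 7 \left(-1824\right) - 48 = -12768 - 48 = -12816$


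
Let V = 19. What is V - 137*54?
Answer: -7379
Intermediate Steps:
V - 137*54 = 19 - 137*54 = 19 - 7398 = -7379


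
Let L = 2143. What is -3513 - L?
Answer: -5656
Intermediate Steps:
-3513 - L = -3513 - 1*2143 = -3513 - 2143 = -5656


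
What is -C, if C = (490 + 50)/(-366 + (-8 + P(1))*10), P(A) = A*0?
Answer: 270/223 ≈ 1.2108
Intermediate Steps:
P(A) = 0
C = -270/223 (C = (490 + 50)/(-366 + (-8 + 0)*10) = 540/(-366 - 8*10) = 540/(-366 - 80) = 540/(-446) = 540*(-1/446) = -270/223 ≈ -1.2108)
-C = -1*(-270/223) = 270/223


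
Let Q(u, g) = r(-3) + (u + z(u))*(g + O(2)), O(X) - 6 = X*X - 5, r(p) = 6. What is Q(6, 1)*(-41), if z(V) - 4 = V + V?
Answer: -5658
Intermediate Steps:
z(V) = 4 + 2*V (z(V) = 4 + (V + V) = 4 + 2*V)
O(X) = 1 + X² (O(X) = 6 + (X*X - 5) = 6 + (X² - 5) = 6 + (-5 + X²) = 1 + X²)
Q(u, g) = 6 + (4 + 3*u)*(5 + g) (Q(u, g) = 6 + (u + (4 + 2*u))*(g + (1 + 2²)) = 6 + (4 + 3*u)*(g + (1 + 4)) = 6 + (4 + 3*u)*(g + 5) = 6 + (4 + 3*u)*(5 + g))
Q(6, 1)*(-41) = (26 + 4*1 + 15*6 + 3*1*6)*(-41) = (26 + 4 + 90 + 18)*(-41) = 138*(-41) = -5658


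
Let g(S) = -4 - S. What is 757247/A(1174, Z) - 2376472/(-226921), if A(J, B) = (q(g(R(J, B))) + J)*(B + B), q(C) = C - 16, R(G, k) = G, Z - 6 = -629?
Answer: 231056928727/5654871320 ≈ 40.860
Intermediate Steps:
Z = -623 (Z = 6 - 629 = -623)
q(C) = -16 + C
A(J, B) = -40*B (A(J, B) = ((-16 + (-4 - J)) + J)*(B + B) = ((-20 - J) + J)*(2*B) = -40*B)
757247/A(1174, Z) - 2376472/(-226921) = 757247/((-40*(-623))) - 2376472/(-226921) = 757247/24920 - 2376472*(-1/226921) = 757247*(1/24920) + 2376472/226921 = 757247/24920 + 2376472/226921 = 231056928727/5654871320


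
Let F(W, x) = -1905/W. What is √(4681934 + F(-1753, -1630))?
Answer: √14387628658871/1753 ≈ 2163.8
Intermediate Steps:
F(W, x) = -1905/W
√(4681934 + F(-1753, -1630)) = √(4681934 - 1905/(-1753)) = √(4681934 - 1905*(-1/1753)) = √(4681934 + 1905/1753) = √(8207432207/1753) = √14387628658871/1753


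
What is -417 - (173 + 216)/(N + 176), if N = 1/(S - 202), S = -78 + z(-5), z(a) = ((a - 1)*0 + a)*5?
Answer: -22502788/53679 ≈ -419.21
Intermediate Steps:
z(a) = 5*a (z(a) = ((-1 + a)*0 + a)*5 = (0 + a)*5 = a*5 = 5*a)
S = -103 (S = -78 + 5*(-5) = -78 - 25 = -103)
N = -1/305 (N = 1/(-103 - 202) = 1/(-305) = -1/305 ≈ -0.0032787)
-417 - (173 + 216)/(N + 176) = -417 - (173 + 216)/(-1/305 + 176) = -417 - 389/53679/305 = -417 - 389*305/53679 = -417 - 1*118645/53679 = -417 - 118645/53679 = -22502788/53679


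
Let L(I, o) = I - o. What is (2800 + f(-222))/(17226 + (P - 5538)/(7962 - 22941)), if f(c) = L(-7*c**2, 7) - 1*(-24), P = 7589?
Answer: -5125379409/258026203 ≈ -19.864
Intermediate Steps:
f(c) = 17 - 7*c**2 (f(c) = (-7*c**2 - 1*7) - 1*(-24) = (-7*c**2 - 7) + 24 = (-7 - 7*c**2) + 24 = 17 - 7*c**2)
(2800 + f(-222))/(17226 + (P - 5538)/(7962 - 22941)) = (2800 + (17 - 7*(-222)**2))/(17226 + (7589 - 5538)/(7962 - 22941)) = (2800 + (17 - 7*49284))/(17226 + 2051/(-14979)) = (2800 + (17 - 344988))/(17226 + 2051*(-1/14979)) = (2800 - 344971)/(17226 - 2051/14979) = -342171/258026203/14979 = -342171*14979/258026203 = -5125379409/258026203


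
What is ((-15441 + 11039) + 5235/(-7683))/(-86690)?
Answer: 11275267/222013090 ≈ 0.050786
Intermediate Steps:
((-15441 + 11039) + 5235/(-7683))/(-86690) = (-4402 + 5235*(-1/7683))*(-1/86690) = (-4402 - 1745/2561)*(-1/86690) = -11275267/2561*(-1/86690) = 11275267/222013090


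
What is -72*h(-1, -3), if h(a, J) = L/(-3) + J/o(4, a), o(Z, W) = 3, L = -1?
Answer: 48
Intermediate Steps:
h(a, J) = 1/3 + J/3 (h(a, J) = -1/(-3) + J/3 = -1*(-1/3) + J*(1/3) = 1/3 + J/3)
-72*h(-1, -3) = -72*(1/3 + (1/3)*(-3)) = -72*(1/3 - 1) = -72*(-2/3) = 48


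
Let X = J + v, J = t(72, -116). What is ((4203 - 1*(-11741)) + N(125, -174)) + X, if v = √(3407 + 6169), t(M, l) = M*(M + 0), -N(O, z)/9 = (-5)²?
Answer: 20903 + 6*√266 ≈ 21001.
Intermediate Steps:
N(O, z) = -225 (N(O, z) = -9*(-5)² = -9*25 = -225)
t(M, l) = M² (t(M, l) = M*M = M²)
J = 5184 (J = 72² = 5184)
v = 6*√266 (v = √9576 = 6*√266 ≈ 97.857)
X = 5184 + 6*√266 ≈ 5281.9
((4203 - 1*(-11741)) + N(125, -174)) + X = ((4203 - 1*(-11741)) - 225) + (5184 + 6*√266) = ((4203 + 11741) - 225) + (5184 + 6*√266) = (15944 - 225) + (5184 + 6*√266) = 15719 + (5184 + 6*√266) = 20903 + 6*√266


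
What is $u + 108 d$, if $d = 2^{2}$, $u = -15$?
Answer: $417$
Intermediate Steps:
$d = 4$
$u + 108 d = -15 + 108 \cdot 4 = -15 + 432 = 417$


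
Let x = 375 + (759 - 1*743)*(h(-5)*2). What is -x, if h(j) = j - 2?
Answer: -151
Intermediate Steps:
h(j) = -2 + j
x = 151 (x = 375 + (759 - 1*743)*((-2 - 5)*2) = 375 + (759 - 743)*(-7*2) = 375 + 16*(-14) = 375 - 224 = 151)
-x = -1*151 = -151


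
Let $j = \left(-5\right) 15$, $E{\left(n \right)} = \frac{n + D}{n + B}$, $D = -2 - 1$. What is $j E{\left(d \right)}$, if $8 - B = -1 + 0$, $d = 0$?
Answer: $25$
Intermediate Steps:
$B = 9$ ($B = 8 - \left(-1 + 0\right) = 8 - -1 = 8 + 1 = 9$)
$D = -3$ ($D = -2 - 1 = -3$)
$E{\left(n \right)} = \frac{-3 + n}{9 + n}$ ($E{\left(n \right)} = \frac{n - 3}{n + 9} = \frac{-3 + n}{9 + n}$)
$j = -75$
$j E{\left(d \right)} = - 75 \frac{-3 + 0}{9 + 0} = - 75 \cdot \frac{1}{9} \left(-3\right) = \left(-75\right) \left(- \frac{1}{3}\right) = 25$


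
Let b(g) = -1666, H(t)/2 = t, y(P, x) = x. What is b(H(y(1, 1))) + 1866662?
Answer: 1864996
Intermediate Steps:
H(t) = 2*t
b(H(y(1, 1))) + 1866662 = -1666 + 1866662 = 1864996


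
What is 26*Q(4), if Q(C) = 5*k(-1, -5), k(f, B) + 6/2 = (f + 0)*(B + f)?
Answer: 390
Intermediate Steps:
k(f, B) = -3 + f*(B + f) (k(f, B) = -3 + (f + 0)*(B + f) = -3 + f*(B + f))
Q(C) = 15 (Q(C) = 5*(-3 + (-1)² - 5*(-1)) = 5*(-3 + 1 + 5) = 5*3 = 15)
26*Q(4) = 26*15 = 390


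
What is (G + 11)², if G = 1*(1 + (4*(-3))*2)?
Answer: 144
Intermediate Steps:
G = -23 (G = 1*(1 - 12*2) = 1*(1 - 24) = 1*(-23) = -23)
(G + 11)² = (-23 + 11)² = (-12)² = 144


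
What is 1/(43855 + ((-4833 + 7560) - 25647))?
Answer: 1/20935 ≈ 4.7767e-5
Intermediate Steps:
1/(43855 + ((-4833 + 7560) - 25647)) = 1/(43855 + (2727 - 25647)) = 1/(43855 - 22920) = 1/20935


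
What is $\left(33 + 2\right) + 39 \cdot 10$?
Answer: $425$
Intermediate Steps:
$\left(33 + 2\right) + 39 \cdot 10 = 35 + 390 = 425$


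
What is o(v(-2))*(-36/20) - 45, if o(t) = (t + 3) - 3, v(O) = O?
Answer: -207/5 ≈ -41.400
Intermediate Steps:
o(t) = t (o(t) = (3 + t) - 3 = t)
o(v(-2))*(-36/20) - 45 = -(-72)/20 - 45 = -2*(-9/5) - 45 = 18/5 - 45 = -207/5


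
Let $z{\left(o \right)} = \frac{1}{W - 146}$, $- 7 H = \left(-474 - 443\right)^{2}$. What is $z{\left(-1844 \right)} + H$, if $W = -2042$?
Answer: $- \frac{262837877}{2188} \approx -1.2013 \cdot 10^{5}$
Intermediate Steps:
$H = -120127$ ($H = - \frac{\left(-474 - 443\right)^{2}}{7} = - \frac{\left(-917\right)^{2}}{7} = \left(- \frac{1}{7}\right) 840889 = -120127$)
$z{\left(o \right)} = - \frac{1}{2188}$ ($z{\left(o \right)} = \frac{1}{-2042 - 146} = \frac{1}{-2188} = - \frac{1}{2188}$)
$z{\left(-1844 \right)} + H = - \frac{1}{2188} - 120127 = - \frac{262837877}{2188}$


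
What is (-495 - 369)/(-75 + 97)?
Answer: -432/11 ≈ -39.273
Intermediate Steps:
(-495 - 369)/(-75 + 97) = -864/22 = -864*1/22 = -432/11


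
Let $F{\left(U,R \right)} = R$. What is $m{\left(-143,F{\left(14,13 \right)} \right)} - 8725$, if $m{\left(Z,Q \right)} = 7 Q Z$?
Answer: $-21738$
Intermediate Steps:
$m{\left(Z,Q \right)} = 7 Q Z$
$m{\left(-143,F{\left(14,13 \right)} \right)} - 8725 = 7 \cdot 13 \left(-143\right) - 8725 = -13013 - 8725 = -21738$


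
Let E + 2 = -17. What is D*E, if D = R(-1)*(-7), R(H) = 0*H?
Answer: 0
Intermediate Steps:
E = -19 (E = -2 - 17 = -19)
R(H) = 0
D = 0 (D = 0*(-7) = 0)
D*E = 0*(-19) = 0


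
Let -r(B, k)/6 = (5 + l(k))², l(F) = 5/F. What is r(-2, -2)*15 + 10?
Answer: -1105/2 ≈ -552.50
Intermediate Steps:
r(B, k) = -6*(5 + 5/k)²
r(-2, -2)*15 + 10 = -150*(1 - 2)²/(-2)²*15 + 10 = -150*¼*(-1)²*15 + 10 = -150*¼*1*15 + 10 = -75/2*15 + 10 = -1125/2 + 10 = -1105/2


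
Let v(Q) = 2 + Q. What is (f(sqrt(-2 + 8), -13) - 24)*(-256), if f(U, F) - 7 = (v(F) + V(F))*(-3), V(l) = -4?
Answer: -7168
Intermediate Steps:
f(U, F) = 13 - 3*F (f(U, F) = 7 + ((2 + F) - 4)*(-3) = 7 + (-2 + F)*(-3) = 7 + (6 - 3*F) = 13 - 3*F)
(f(sqrt(-2 + 8), -13) - 24)*(-256) = ((13 - 3*(-13)) - 24)*(-256) = ((13 + 39) - 24)*(-256) = (52 - 24)*(-256) = 28*(-256) = -7168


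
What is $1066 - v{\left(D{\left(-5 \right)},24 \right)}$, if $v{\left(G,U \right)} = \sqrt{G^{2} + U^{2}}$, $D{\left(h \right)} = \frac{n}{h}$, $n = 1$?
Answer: $1066 - \frac{\sqrt{14401}}{5} \approx 1042.0$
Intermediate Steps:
$D{\left(h \right)} = \frac{1}{h}$ ($D{\left(h \right)} = 1 \frac{1}{h} = \frac{1}{h}$)
$1066 - v{\left(D{\left(-5 \right)},24 \right)} = 1066 - \sqrt{\left(\frac{1}{-5}\right)^{2} + 24^{2}} = 1066 - \sqrt{\left(- \frac{1}{5}\right)^{2} + 576} = 1066 - \sqrt{\frac{1}{25} + 576} = 1066 - \sqrt{\frac{14401}{25}} = 1066 - \frac{\sqrt{14401}}{5}$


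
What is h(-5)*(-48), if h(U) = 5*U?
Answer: 1200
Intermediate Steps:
h(-5)*(-48) = (5*(-5))*(-48) = -25*(-48) = 1200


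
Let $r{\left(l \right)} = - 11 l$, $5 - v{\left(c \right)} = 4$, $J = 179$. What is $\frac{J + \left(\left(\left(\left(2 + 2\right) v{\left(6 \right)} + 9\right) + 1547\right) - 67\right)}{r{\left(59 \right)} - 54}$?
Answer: $- \frac{88}{37} \approx -2.3784$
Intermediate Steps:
$v{\left(c \right)} = 1$ ($v{\left(c \right)} = 5 - 4 = 1$)
$\frac{J + \left(\left(\left(\left(2 + 2\right) v{\left(6 \right)} + 9\right) + 1547\right) - 67\right)}{r{\left(59 \right)} - 54} = \frac{179 + \left(\left(\left(\left(2 + 2\right) 1 + 9\right) + 1547\right) - 67\right)}{\left(-11\right) 59 - 54} = \frac{179 + \left(\left(\left(4 \cdot 1 + 9\right) + 1547\right) - 67\right)}{-649 - 54} = \frac{179 + \left(\left(\left(4 + 9\right) + 1547\right) - 67\right)}{-703} = \left(179 + \left(\left(13 + 1547\right) - 67\right)\right) \left(- \frac{1}{703}\right) = \left(179 + \left(1560 - 67\right)\right) \left(- \frac{1}{703}\right) = \left(179 + 1493\right) \left(- \frac{1}{703}\right) = 1672 \left(- \frac{1}{703}\right) = - \frac{88}{37}$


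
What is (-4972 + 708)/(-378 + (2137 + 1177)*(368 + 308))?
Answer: -2132/1119943 ≈ -0.0019037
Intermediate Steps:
(-4972 + 708)/(-378 + (2137 + 1177)*(368 + 308)) = -4264/(-378 + 3314*676) = -4264/(-378 + 2240264) = -4264/2239886 = -4264*1/2239886 = -2132/1119943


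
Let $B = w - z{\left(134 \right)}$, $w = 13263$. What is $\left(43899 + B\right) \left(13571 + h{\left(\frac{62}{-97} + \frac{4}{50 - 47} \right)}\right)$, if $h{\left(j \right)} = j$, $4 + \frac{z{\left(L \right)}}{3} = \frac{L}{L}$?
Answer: $\frac{75263010691}{97} \approx 7.7591 \cdot 10^{8}$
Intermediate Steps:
$z{\left(L \right)} = -9$ ($z{\left(L \right)} = -12 + 3 \frac{L}{L} = -12 + 3 \cdot 1 = -12 + 3 = -9$)
$B = 13272$ ($B = 13263 - -9 = 13263 + 9 = 13272$)
$\left(43899 + B\right) \left(13571 + h{\left(\frac{62}{-97} + \frac{4}{50 - 47} \right)}\right) = \left(43899 + 13272\right) \left(13571 + \left(\frac{62}{-97} + \frac{4}{50 - 47}\right)\right) = 57171 \left(13571 + \left(62 \left(- \frac{1}{97}\right) + \frac{4}{3}\right)\right) = 57171 \left(13571 + \left(- \frac{62}{97} + 4 \cdot \frac{1}{3}\right)\right) = 57171 \left(13571 + \left(- \frac{62}{97} + \frac{4}{3}\right)\right) = 57171 \left(13571 + \frac{202}{291}\right) = 57171 \cdot \frac{3949363}{291} = \frac{75263010691}{97}$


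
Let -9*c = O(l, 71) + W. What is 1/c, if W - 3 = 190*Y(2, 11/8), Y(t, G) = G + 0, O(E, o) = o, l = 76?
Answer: -4/149 ≈ -0.026846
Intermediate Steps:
Y(t, G) = G
W = 1057/4 (W = 3 + 190*(11/8) = 3 + 1045/4 = 1057/4 ≈ 264.25)
c = -149/4 (c = -(71 + 1057/4)/9 = -1/9*1341/4 = -149/4 ≈ -37.250)
1/c = 1/(-149/4) = -4/149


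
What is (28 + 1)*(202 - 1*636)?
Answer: -12586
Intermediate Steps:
(28 + 1)*(202 - 1*636) = 29*(202 - 636) = 29*(-434) = -12586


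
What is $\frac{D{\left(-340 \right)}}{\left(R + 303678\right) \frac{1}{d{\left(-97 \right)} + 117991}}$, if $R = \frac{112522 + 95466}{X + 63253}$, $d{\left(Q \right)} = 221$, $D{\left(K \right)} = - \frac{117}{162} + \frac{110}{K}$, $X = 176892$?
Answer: $- \frac{757013886400}{1859637513099} \approx -0.40708$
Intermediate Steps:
$D{\left(K \right)} = - \frac{13}{18} + \frac{110}{K}$ ($D{\left(K \right)} = \left(-117\right) \frac{1}{162} + \frac{110}{K} = - \frac{13}{18} + \frac{110}{K}$)
$R = \frac{207988}{240145}$ ($R = \frac{112522 + 95466}{176892 + 63253} = \frac{207988}{240145} \approx 0.86609$)
$\frac{D{\left(-340 \right)}}{\left(R + 303678\right) \frac{1}{d{\left(-97 \right)} + 117991}} = \frac{- \frac{13}{18} + \frac{110}{-340}}{\left(\frac{207988}{240145} + 303678\right) \frac{1}{221 + 117991}} = \frac{- \frac{13}{18} + 110 \left(- \frac{1}{340}\right)}{\frac{72926961298}{240145} \cdot \frac{1}{118212}} = \frac{- \frac{13}{18} - \frac{11}{34}}{\frac{72926961298}{240145} \cdot \frac{1}{118212}} = - \frac{160}{153 \cdot \frac{36463480649}{14194010370}} = \left(- \frac{160}{153}\right) \frac{14194010370}{36463480649} = - \frac{757013886400}{1859637513099}$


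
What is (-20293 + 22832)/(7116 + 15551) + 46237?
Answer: 1048056618/22667 ≈ 46237.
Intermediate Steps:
(-20293 + 22832)/(7116 + 15551) + 46237 = 2539/22667 + 46237 = 1048056618/22667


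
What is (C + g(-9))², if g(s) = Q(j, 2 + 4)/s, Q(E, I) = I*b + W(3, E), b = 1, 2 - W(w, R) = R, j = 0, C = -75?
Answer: 466489/81 ≈ 5759.1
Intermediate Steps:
W(w, R) = 2 - R
Q(E, I) = 2 + I - E (Q(E, I) = I*1 + (2 - E) = I + (2 - E) = 2 + I - E)
g(s) = 8/s (g(s) = (2 + (2 + 4) - 1*0)/s = (2 + 6 + 0)/s = 8/s)
(C + g(-9))² = (-75 + 8/(-9))² = (-75 + 8*(-⅑))² = (-75 - 8/9)² = (-683/9)² = 466489/81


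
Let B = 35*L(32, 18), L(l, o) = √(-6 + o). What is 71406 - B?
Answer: 71406 - 70*√3 ≈ 71285.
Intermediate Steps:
B = 70*√3 (B = 35*√(-6 + 18) = 35*√12 = 35*(2*√3) = 70*√3 ≈ 121.24)
71406 - B = 71406 - 70*√3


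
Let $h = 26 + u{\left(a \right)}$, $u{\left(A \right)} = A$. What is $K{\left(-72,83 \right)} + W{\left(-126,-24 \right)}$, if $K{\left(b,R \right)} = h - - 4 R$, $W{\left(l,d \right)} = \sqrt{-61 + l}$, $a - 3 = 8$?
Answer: $369 + i \sqrt{187} \approx 369.0 + 13.675 i$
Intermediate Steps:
$a = 11$ ($a = 3 + 8 = 11$)
$h = 37$ ($h = 26 + 11 = 37$)
$K{\left(b,R \right)} = 37 + 4 R$ ($K{\left(b,R \right)} = 37 - - 4 R = 37 + 4 R$)
$K{\left(-72,83 \right)} + W{\left(-126,-24 \right)} = \left(37 + 4 \cdot 83\right) + \sqrt{-61 - 126} = \left(37 + 332\right) + \sqrt{-187} = 369 + i \sqrt{187}$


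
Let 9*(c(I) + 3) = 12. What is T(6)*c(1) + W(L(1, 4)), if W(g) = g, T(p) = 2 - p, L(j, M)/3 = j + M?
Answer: 65/3 ≈ 21.667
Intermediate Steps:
c(I) = -5/3 (c(I) = -3 + (⅑)*12 = -3 + 4/3 = -5/3)
L(j, M) = 3*M + 3*j (L(j, M) = 3*(j + M) = 3*(M + j) = 3*M + 3*j)
T(6)*c(1) + W(L(1, 4)) = (2 - 1*6)*(-5/3) + (3*4 + 3*1) = (2 - 6)*(-5/3) + (12 + 3) = -4*(-5/3) + 15 = 20/3 + 15 = 65/3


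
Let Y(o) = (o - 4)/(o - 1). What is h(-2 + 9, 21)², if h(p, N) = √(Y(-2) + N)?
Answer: 23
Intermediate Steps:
Y(o) = (-4 + o)/(-1 + o)
h(p, N) = √(2 + N) (h(p, N) = √((-4 - 2)/(-1 - 2) + N) = √(-6/(-3) + N) = √(-⅓*(-6) + N) = √(2 + N))
h(-2 + 9, 21)² = (√(2 + 21))² = (√23)² = 23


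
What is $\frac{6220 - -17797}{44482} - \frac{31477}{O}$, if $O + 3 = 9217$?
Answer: $- \frac{294716819}{102464287} \approx -2.8763$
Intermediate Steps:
$O = 9214$ ($O = -3 + 9217 = 9214$)
$\frac{6220 - -17797}{44482} - \frac{31477}{O} = \frac{6220 - -17797}{44482} - \frac{31477}{9214} = \left(6220 + 17797\right) \frac{1}{44482} - \frac{31477}{9214} = 24017 \cdot \frac{1}{44482} - \frac{31477}{9214} = \frac{24017}{44482} - \frac{31477}{9214} = - \frac{294716819}{102464287}$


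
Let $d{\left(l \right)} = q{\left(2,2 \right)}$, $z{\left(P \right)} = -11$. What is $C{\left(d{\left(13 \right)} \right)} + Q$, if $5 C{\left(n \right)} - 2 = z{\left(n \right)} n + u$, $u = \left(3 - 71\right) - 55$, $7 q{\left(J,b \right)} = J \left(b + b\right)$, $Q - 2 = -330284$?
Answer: $- \frac{2312161}{7} \approx -3.3031 \cdot 10^{5}$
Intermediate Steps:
$Q = -330282$ ($Q = 2 - 330284 = -330282$)
$q{\left(J,b \right)} = \frac{2 J b}{7}$ ($q{\left(J,b \right)} = \frac{J \left(b + b\right)}{7} = \frac{J 2 b}{7} = \frac{2 J b}{7}$)
$d{\left(l \right)} = \frac{8}{7}$ ($d{\left(l \right)} = \frac{2}{7} \cdot 2 \cdot 2 = \frac{8}{7}$)
$u = -123$ ($u = \left(3 - 71\right) - 55 = -68 - 55 = -123$)
$C{\left(n \right)} = - \frac{121}{5} - \frac{11 n}{5}$ ($C{\left(n \right)} = \frac{2}{5} + \frac{- 11 n - 123}{5} = \frac{2}{5} + \frac{-123 - 11 n}{5} = \frac{2}{5} - \left(\frac{123}{5} + \frac{11 n}{5}\right) = - \frac{121}{5} - \frac{11 n}{5}$)
$C{\left(d{\left(13 \right)} \right)} + Q = \left(- \frac{121}{5} - \frac{88}{35}\right) - 330282 = - \frac{187}{7} - 330282 = - \frac{2312161}{7}$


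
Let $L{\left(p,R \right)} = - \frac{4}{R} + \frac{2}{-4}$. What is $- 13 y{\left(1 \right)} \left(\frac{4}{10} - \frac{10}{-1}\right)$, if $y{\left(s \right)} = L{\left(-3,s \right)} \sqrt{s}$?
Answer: $\frac{3042}{5} \approx 608.4$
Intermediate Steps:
$L{\left(p,R \right)} = - \frac{1}{2} - \frac{4}{R}$ ($L{\left(p,R \right)} = - \frac{4}{R} + 2 \left(- \frac{1}{4}\right) = - \frac{4}{R} - \frac{1}{2} = - \frac{1}{2} - \frac{4}{R}$)
$y{\left(s \right)} = \frac{-8 - s}{2 \sqrt{s}}$ ($y{\left(s \right)} = \frac{-8 - s}{2 s} \sqrt{s} = \frac{-8 - s}{2 \sqrt{s}}$)
$- 13 y{\left(1 \right)} \left(\frac{4}{10} - \frac{10}{-1}\right) = - 13 \frac{-8 - 1}{2 \cdot 1} \left(\frac{4}{10} - \frac{10}{-1}\right) = - 13 \cdot \frac{1}{2} \cdot 1 \left(-8 - 1\right) \left(4 \cdot \frac{1}{10} - -10\right) = - 13 \cdot \frac{1}{2} \cdot 1 \left(-9\right) \left(\frac{2}{5} + 10\right) = \left(-13\right) \left(- \frac{9}{2}\right) \frac{52}{5} = \frac{117}{2} \cdot \frac{52}{5} = \frac{3042}{5}$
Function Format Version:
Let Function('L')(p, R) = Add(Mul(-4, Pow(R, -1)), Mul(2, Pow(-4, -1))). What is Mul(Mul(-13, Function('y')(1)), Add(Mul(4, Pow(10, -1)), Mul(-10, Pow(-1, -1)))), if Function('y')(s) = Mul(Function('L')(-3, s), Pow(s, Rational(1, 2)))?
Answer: Rational(3042, 5) ≈ 608.40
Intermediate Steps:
Function('L')(p, R) = Add(Rational(-1, 2), Mul(-4, Pow(R, -1))) (Function('L')(p, R) = Add(Mul(-4, Pow(R, -1)), Mul(2, Rational(-1, 4))) = Add(Mul(-4, Pow(R, -1)), Rational(-1, 2)) = Add(Rational(-1, 2), Mul(-4, Pow(R, -1))))
Function('y')(s) = Mul(Rational(1, 2), Pow(s, Rational(-1, 2)), Add(-8, Mul(-1, s))) (Function('y')(s) = Mul(Mul(Rational(1, 2), Pow(s, -1), Add(-8, Mul(-1, s))), Pow(s, Rational(1, 2))) = Mul(Rational(1, 2), Pow(s, Rational(-1, 2)), Add(-8, Mul(-1, s))))
Mul(Mul(-13, Function('y')(1)), Add(Mul(4, Pow(10, -1)), Mul(-10, Pow(-1, -1)))) = Mul(Mul(-13, Mul(Rational(1, 2), Pow(1, Rational(-1, 2)), Add(-8, Mul(-1, 1)))), Add(Mul(4, Pow(10, -1)), Mul(-10, Pow(-1, -1)))) = Mul(Mul(-13, Mul(Rational(1, 2), 1, Add(-8, -1))), Add(Mul(4, Rational(1, 10)), Mul(-10, -1))) = Mul(Mul(-13, Mul(Rational(1, 2), 1, -9)), Add(Rational(2, 5), 10)) = Mul(Mul(-13, Rational(-9, 2)), Rational(52, 5)) = Mul(Rational(117, 2), Rational(52, 5)) = Rational(3042, 5)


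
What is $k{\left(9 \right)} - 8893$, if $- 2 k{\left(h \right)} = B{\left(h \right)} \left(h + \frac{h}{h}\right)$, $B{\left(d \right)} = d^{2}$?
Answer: $-9298$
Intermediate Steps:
$k{\left(h \right)} = - \frac{h^{2} \left(1 + h\right)}{2}$ ($k{\left(h \right)} = - \frac{h^{2} \left(h + \frac{h}{h}\right)}{2} = - \frac{h^{2} \left(h + 1\right)}{2} = - \frac{h^{2} \left(1 + h\right)}{2}$)
$k{\left(9 \right)} - 8893 = \frac{9^{2} \left(-1 - 9\right)}{2} - 8893 = \frac{1}{2} \cdot 81 \left(-1 - 9\right) - 8893 = \frac{1}{2} \cdot 81 \left(-10\right) - 8893 = -405 - 8893 = -9298$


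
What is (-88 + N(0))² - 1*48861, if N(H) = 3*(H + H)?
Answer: -41117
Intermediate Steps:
N(H) = 6*H (N(H) = 3*(2*H) = 6*H)
(-88 + N(0))² - 1*48861 = (-88 + 6*0)² - 1*48861 = (-88 + 0)² - 48861 = (-88)² - 48861 = 7744 - 48861 = -41117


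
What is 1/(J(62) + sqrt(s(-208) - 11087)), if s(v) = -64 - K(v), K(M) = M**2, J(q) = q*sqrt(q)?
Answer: 1/(62*sqrt(62) + I*sqrt(54415)) ≈ 0.0016676 - 0.00079684*I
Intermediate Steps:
J(q) = q**(3/2)
s(v) = -64 - v**2
1/(J(62) + sqrt(s(-208) - 11087)) = 1/(62**(3/2) + sqrt((-64 - 1*(-208)**2) - 11087)) = 1/(62*sqrt(62) + sqrt((-64 - 1*43264) - 11087)) = 1/(62*sqrt(62) + sqrt((-64 - 43264) - 11087)) = 1/(62*sqrt(62) + sqrt(-43328 - 11087)) = 1/(62*sqrt(62) + sqrt(-54415)) = 1/(62*sqrt(62) + I*sqrt(54415))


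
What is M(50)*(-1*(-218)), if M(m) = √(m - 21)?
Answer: 218*√29 ≈ 1174.0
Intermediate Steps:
M(m) = √(-21 + m)
M(50)*(-1*(-218)) = √(-21 + 50)*(-1*(-218)) = √29*218 = 218*√29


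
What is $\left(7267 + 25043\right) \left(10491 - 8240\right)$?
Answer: $72729810$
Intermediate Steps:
$\left(7267 + 25043\right) \left(10491 - 8240\right) = 32310 \cdot 2251 = 72729810$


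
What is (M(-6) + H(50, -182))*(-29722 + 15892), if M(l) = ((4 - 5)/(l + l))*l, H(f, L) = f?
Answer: -684585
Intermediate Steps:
M(l) = -½ (M(l) = (-1/(2*l))*l = -½)
(M(-6) + H(50, -182))*(-29722 + 15892) = (-½ + 50)*(-29722 + 15892) = (99/2)*(-13830) = -684585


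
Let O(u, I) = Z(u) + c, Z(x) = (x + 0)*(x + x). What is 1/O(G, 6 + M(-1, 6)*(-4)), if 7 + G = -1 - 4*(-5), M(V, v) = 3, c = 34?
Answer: 1/322 ≈ 0.0031056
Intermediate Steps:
G = 12 (G = -7 + (-1 - 4*(-5)) = -7 + (-1 + 20) = -7 + 19 = 12)
Z(x) = 2*x² (Z(x) = x*(2*x) = 2*x²)
O(u, I) = 34 + 2*u² (O(u, I) = 2*u² + 34 = 34 + 2*u²)
1/O(G, 6 + M(-1, 6)*(-4)) = 1/(34 + 2*12²) = 1/(34 + 2*144) = 1/(34 + 288) = 1/322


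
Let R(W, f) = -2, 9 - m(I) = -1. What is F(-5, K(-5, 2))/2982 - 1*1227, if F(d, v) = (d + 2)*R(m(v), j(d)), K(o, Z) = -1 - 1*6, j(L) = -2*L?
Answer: -609818/497 ≈ -1227.0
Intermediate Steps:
m(I) = 10 (m(I) = 9 - 1*(-1) = 9 + 1 = 10)
K(o, Z) = -7 (K(o, Z) = -1 - 6 = -7)
F(d, v) = -4 - 2*d (F(d, v) = (d + 2)*(-2) = (2 + d)*(-2) = -4 - 2*d)
F(-5, K(-5, 2))/2982 - 1*1227 = (-4 - 2*(-5))/2982 - 1*1227 = (-4 + 10)*(1/2982) - 1227 = 6*(1/2982) - 1227 = 1/497 - 1227 = -609818/497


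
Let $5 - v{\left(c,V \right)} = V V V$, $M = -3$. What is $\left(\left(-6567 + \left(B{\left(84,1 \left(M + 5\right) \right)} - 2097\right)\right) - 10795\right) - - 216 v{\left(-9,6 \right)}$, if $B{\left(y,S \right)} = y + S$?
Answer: $-64949$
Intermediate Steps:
$B{\left(y,S \right)} = S + y$
$v{\left(c,V \right)} = 5 - V^{3}$ ($v{\left(c,V \right)} = 5 - V V V = 5 - V^{2} V = 5 - V^{3}$)
$\left(\left(-6567 + \left(B{\left(84,1 \left(M + 5\right) \right)} - 2097\right)\right) - 10795\right) - - 216 v{\left(-9,6 \right)} = \left(\left(-6567 - \left(2013 - \left(-3 + 5\right)\right)\right) - 10795\right) - - 216 \left(5 - 6^{3}\right) = \left(\left(-6567 + \left(\left(1 \cdot 2 + 84\right) - 2097\right)\right) - 10795\right) - - 216 \left(5 - 216\right) = \left(\left(-6567 + \left(\left(2 + 84\right) - 2097\right)\right) - 10795\right) - - 216 \left(5 - 216\right) = \left(\left(-6567 + \left(86 - 2097\right)\right) - 10795\right) - \left(-216\right) \left(-211\right) = \left(\left(-6567 - 2011\right) - 10795\right) - 45576 = \left(-8578 - 10795\right) - 45576 = -19373 - 45576 = -64949$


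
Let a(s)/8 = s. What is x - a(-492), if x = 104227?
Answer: 108163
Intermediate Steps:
a(s) = 8*s
x - a(-492) = 104227 - 8*(-492) = 104227 - 1*(-3936) = 104227 + 3936 = 108163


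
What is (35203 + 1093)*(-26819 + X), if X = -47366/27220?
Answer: -6624569394404/6805 ≈ -9.7349e+8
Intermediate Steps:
X = -23683/13610 (X = -47366*1/27220 = -23683/13610 ≈ -1.7401)
(35203 + 1093)*(-26819 + X) = (35203 + 1093)*(-26819 - 23683/13610) = 36296*(-365030273/13610) = -6624569394404/6805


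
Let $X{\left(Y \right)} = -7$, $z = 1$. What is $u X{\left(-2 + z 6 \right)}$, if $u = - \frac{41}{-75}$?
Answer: $- \frac{287}{75} \approx -3.8267$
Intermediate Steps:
$u = \frac{41}{75}$ ($u = \left(-41\right) \left(- \frac{1}{75}\right) = \frac{41}{75} \approx 0.54667$)
$u X{\left(-2 + z 6 \right)} = \frac{41}{75} \left(-7\right) = - \frac{287}{75}$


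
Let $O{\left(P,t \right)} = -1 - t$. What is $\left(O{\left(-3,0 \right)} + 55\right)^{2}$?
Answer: $2916$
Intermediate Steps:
$\left(O{\left(-3,0 \right)} + 55\right)^{2} = \left(\left(-1 - 0\right) + 55\right)^{2} = \left(\left(-1 + 0\right) + 55\right)^{2} = \left(-1 + 55\right)^{2} = 54^{2} = 2916$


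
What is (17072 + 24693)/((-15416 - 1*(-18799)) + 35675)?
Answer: 41765/39058 ≈ 1.0693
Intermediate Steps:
(17072 + 24693)/((-15416 - 1*(-18799)) + 35675) = 41765/((-15416 + 18799) + 35675) = 41765/(3383 + 35675) = 41765/39058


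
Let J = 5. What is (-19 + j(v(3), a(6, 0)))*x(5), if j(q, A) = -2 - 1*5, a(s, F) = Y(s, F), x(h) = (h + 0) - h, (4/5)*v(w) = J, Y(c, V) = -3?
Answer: 0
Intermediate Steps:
v(w) = 25/4 (v(w) = (5/4)*5 = 25/4)
x(h) = 0 (x(h) = h - h = 0)
a(s, F) = -3
j(q, A) = -7 (j(q, A) = -2 - 5 = -7)
(-19 + j(v(3), a(6, 0)))*x(5) = (-19 - 7)*0 = -26*0 = 0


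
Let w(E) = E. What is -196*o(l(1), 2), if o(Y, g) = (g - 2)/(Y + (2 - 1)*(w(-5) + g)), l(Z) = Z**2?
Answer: 0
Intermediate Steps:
o(Y, g) = (-2 + g)/(-5 + Y + g) (o(Y, g) = (g - 2)/(Y + (2 - 1)*(-5 + g)) = (-2 + g)/(Y + 1*(-5 + g)) = (-2 + g)/(Y + (-5 + g)) = (-2 + g)/(-5 + Y + g))
-196*o(l(1), 2) = -196*(-2 + 2)/(-5 + 1**2 + 2) = -196*0/(-5 + 1 + 2) = -196*0/(-2) = -(-98)*0 = -196*0 = 0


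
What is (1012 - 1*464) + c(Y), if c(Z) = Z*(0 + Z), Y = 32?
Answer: 1572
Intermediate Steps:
c(Z) = Z² (c(Z) = Z*Z = Z²)
(1012 - 1*464) + c(Y) = (1012 - 1*464) + 32² = (1012 - 464) + 1024 = 548 + 1024 = 1572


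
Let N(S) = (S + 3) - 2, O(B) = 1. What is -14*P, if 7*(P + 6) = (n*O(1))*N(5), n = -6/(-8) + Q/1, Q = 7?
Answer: -9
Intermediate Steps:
N(S) = 1 + S (N(S) = (3 + S) - 2 = 1 + S)
n = 31/4 (n = -6/(-8) + 7/1 = -6*(-⅛) + 7*1 = ¾ + 7 = 31/4 ≈ 7.7500)
P = 9/14 (P = -6 + (((31/4)*1)*(1 + 5))/7 = -6 + ((31/4)*6)/7 = -6 + (⅐)*(93/2) = -6 + 93/14 = 9/14 ≈ 0.64286)
-14*P = -14*9/14 = -9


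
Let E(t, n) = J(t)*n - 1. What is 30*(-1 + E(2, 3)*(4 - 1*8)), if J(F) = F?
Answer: -630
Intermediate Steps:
E(t, n) = -1 + n*t (E(t, n) = t*n - 1 = n*t - 1 = -1 + n*t)
30*(-1 + E(2, 3)*(4 - 1*8)) = 30*(-1 + (-1 + 3*2)*(4 - 1*8)) = 30*(-1 + (-1 + 6)*(4 - 8)) = 30*(-1 + 5*(-4)) = 30*(-1 - 20) = 30*(-21) = -630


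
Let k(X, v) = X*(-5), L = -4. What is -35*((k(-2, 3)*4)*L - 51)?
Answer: 7385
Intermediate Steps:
k(X, v) = -5*X
-35*((k(-2, 3)*4)*L - 51) = -35*((-5*(-2)*4)*(-4) - 51) = -35*((10*4)*(-4) - 51) = -35*(40*(-4) - 51) = -35*(-160 - 51) = -35*(-211) = 7385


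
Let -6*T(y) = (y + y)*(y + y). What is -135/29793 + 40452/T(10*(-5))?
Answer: -301352859/12413750 ≈ -24.276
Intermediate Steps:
T(y) = -2*y²/3 (T(y) = -(y + y)*(y + y)/6 = -2*y*2*y/6 = -2*y²/3)
-135/29793 + 40452/T(10*(-5)) = -135/29793 + 40452/((-2*(10*(-5))²/3)) = -135*1/29793 + 40452/((-⅔*(-50)²)) = -45/9931 + 40452/((-⅔*2500)) = -45/9931 + 40452/(-5000/3) = -45/9931 + 40452*(-3/5000) = -45/9931 - 30339/1250 = -301352859/12413750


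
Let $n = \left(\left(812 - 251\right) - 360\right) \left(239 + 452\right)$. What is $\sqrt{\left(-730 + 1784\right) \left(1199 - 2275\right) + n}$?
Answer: $i \sqrt{995213} \approx 997.6 i$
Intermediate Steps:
$n = 138891$ ($n = \left(561 - 360\right) 691 = 201 \cdot 691 = 138891$)
$\sqrt{\left(-730 + 1784\right) \left(1199 - 2275\right) + n} = \sqrt{\left(-730 + 1784\right) \left(1199 - 2275\right) + 138891} = \sqrt{1054 \left(-1076\right) + 138891} = \sqrt{-1134104 + 138891} = \sqrt{-995213} = i \sqrt{995213}$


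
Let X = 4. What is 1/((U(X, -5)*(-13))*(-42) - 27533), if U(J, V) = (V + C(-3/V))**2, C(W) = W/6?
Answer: -50/721177 ≈ -6.9331e-5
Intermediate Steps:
C(W) = W/6 (C(W) = W*(1/6) = W/6)
U(J, V) = (V - 1/(2*V))**2 (U(J, V) = (V + (-3/V)/6)**2 = (V - 1/(2*V))**2)
1/((U(X, -5)*(-13))*(-42) - 27533) = 1/((((1/4)*(-1 + 2*(-5)**2)**2/(-5)**2)*(-13))*(-42) - 27533) = 1/((((1/4)*(1/25)*(-1 + 2*25)**2)*(-13))*(-42) - 27533) = 1/((((1/4)*(1/25)*(-1 + 50)**2)*(-13))*(-42) - 27533) = 1/((((1/4)*(1/25)*49**2)*(-13))*(-42) - 27533) = 1/((((1/4)*(1/25)*2401)*(-13))*(-42) - 27533) = 1/(((2401/100)*(-13))*(-42) - 27533) = 1/(-31213/100*(-42) - 27533) = 1/(655473/50 - 27533) = 1/(-721177/50) = -50/721177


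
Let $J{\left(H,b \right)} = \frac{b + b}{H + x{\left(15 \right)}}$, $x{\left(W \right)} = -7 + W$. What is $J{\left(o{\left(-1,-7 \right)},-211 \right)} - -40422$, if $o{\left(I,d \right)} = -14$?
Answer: $\frac{121477}{3} \approx 40492.0$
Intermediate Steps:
$J{\left(H,b \right)} = \frac{2 b}{8 + H}$ ($J{\left(H,b \right)} = \frac{b + b}{H + \left(-7 + 15\right)} = \frac{2 b}{H + 8} = \frac{2 b}{8 + H}$)
$J{\left(o{\left(-1,-7 \right)},-211 \right)} - -40422 = 2 \left(-211\right) \frac{1}{8 - 14} - -40422 = 2 \left(-211\right) \frac{1}{-6} + 40422 = 2 \left(-211\right) \left(- \frac{1}{6}\right) + 40422 = \frac{211}{3} + 40422 = \frac{121477}{3}$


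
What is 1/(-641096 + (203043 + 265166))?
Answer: -1/172887 ≈ -5.7841e-6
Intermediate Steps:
1/(-641096 + (203043 + 265166)) = 1/(-641096 + 468209) = 1/(-172887) = -1/172887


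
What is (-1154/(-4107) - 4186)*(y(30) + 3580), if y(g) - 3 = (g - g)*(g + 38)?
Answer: -61594450084/4107 ≈ -1.4997e+7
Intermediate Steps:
y(g) = 3 (y(g) = 3 + (g - g)*(g + 38) = 3 + 0*(38 + g) = 3 + 0 = 3)
(-1154/(-4107) - 4186)*(y(30) + 3580) = (-1154/(-4107) - 4186)*(3 + 3580) = (-1154*(-1/4107) - 4186)*3583 = (1154/4107 - 4186)*3583 = -17190748/4107*3583 = -61594450084/4107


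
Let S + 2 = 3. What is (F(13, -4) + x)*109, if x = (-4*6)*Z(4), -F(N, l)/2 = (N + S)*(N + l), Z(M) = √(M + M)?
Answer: -27468 - 5232*√2 ≈ -34867.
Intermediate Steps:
S = 1 (S = -2 + 3 = 1)
Z(M) = √2*√M (Z(M) = √(2*M) = √2*√M)
F(N, l) = -2*(1 + N)*(N + l) (F(N, l) = -2*(N + 1)*(N + l) = -2*(1 + N)*(N + l))
x = -48*√2 (x = (-4*6)*(√2*√4) = -24*√2*2 = -48*√2 ≈ -67.882)
(F(13, -4) + x)*109 = ((-2*13 - 2*(-4) - 2*13² - 2*13*(-4)) - 48*√2)*109 = ((-26 + 8 - 2*169 + 104) - 48*√2)*109 = ((-26 + 8 - 338 + 104) - 48*√2)*109 = (-252 - 48*√2)*109 = -27468 - 5232*√2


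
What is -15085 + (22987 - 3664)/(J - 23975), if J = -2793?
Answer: -403814603/26768 ≈ -15086.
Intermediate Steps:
-15085 + (22987 - 3664)/(J - 23975) = -15085 + (22987 - 3664)/(-2793 - 23975) = -15085 + 19323/(-26768) = -15085 + 19323*(-1/26768) = -15085 - 19323/26768 = -403814603/26768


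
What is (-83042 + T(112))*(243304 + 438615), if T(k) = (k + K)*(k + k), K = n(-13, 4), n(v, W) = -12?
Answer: -41352931998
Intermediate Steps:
K = -12
T(k) = 2*k*(-12 + k) (T(k) = (k - 12)*(k + k) = (-12 + k)*(2*k) = 2*k*(-12 + k))
(-83042 + T(112))*(243304 + 438615) = (-83042 + 2*112*(-12 + 112))*(243304 + 438615) = (-83042 + 2*112*100)*681919 = (-83042 + 22400)*681919 = -60642*681919 = -41352931998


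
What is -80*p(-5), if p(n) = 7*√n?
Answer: -560*I*√5 ≈ -1252.2*I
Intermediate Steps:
-80*p(-5) = -560*√(-5) = -560*I*√5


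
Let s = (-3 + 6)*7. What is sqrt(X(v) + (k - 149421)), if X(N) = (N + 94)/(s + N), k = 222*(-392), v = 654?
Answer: I*sqrt(478798881)/45 ≈ 486.25*I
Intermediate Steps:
k = -87024
s = 21 (s = 3*7 = 21)
X(N) = (94 + N)/(21 + N) (X(N) = (N + 94)/(21 + N) = (94 + N)/(21 + N))
sqrt(X(v) + (k - 149421)) = sqrt((94 + 654)/(21 + 654) + (-87024 - 149421)) = sqrt(748/675 - 236445) = sqrt(-159599627/675) = I*sqrt(478798881)/45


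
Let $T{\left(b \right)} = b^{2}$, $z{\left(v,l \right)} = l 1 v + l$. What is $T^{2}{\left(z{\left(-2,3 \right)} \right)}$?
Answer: $81$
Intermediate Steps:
$z{\left(v,l \right)} = l + l v$ ($z{\left(v,l \right)} = l v + l = l + l v$)
$T^{2}{\left(z{\left(-2,3 \right)} \right)} = \left(\left(3 \left(1 - 2\right)\right)^{2}\right)^{2} = \left(\left(3 \left(-1\right)\right)^{2}\right)^{2} = \left(\left(-3\right)^{2}\right)^{2} = 9^{2} = 81$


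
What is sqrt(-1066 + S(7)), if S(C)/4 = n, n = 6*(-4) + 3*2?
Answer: I*sqrt(1138) ≈ 33.734*I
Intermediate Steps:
n = -18 (n = -24 + 6 = -18)
S(C) = -72 (S(C) = 4*(-18) = -72)
sqrt(-1066 + S(7)) = sqrt(-1066 - 72) = sqrt(-1138) = I*sqrt(1138)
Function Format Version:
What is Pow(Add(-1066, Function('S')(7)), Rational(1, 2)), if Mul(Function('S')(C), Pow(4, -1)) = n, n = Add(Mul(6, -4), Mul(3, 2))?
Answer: Mul(I, Pow(1138, Rational(1, 2))) ≈ Mul(33.734, I)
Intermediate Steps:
n = -18 (n = Add(-24, 6) = -18)
Function('S')(C) = -72 (Function('S')(C) = Mul(4, -18) = -72)
Pow(Add(-1066, Function('S')(7)), Rational(1, 2)) = Pow(Add(-1066, -72), Rational(1, 2)) = Pow(-1138, Rational(1, 2)) = Mul(I, Pow(1138, Rational(1, 2)))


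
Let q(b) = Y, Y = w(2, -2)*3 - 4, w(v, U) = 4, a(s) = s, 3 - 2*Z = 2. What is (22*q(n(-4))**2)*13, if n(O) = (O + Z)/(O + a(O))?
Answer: 18304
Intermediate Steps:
Z = 1/2 (Z = 3/2 - 1/2*2 = 3/2 - 1 = 1/2 ≈ 0.50000)
n(O) = (1/2 + O)/(2*O) (n(O) = (O + 1/2)/(O + O) = (1/2 + O)/((2*O)) = (1/2 + O)*(1/(2*O)) = (1/2 + O)/(2*O))
Y = 8 (Y = 4*3 - 4 = 12 - 4 = 8)
q(b) = 8
(22*q(n(-4))**2)*13 = (22*8**2)*13 = (22*64)*13 = 1408*13 = 18304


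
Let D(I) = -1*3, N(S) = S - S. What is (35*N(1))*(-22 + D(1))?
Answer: 0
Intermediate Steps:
N(S) = 0
D(I) = -3
(35*N(1))*(-22 + D(1)) = (35*0)*(-22 - 3) = 0*(-25) = 0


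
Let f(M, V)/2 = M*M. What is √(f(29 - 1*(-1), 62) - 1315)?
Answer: √485 ≈ 22.023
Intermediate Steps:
f(M, V) = 2*M² (f(M, V) = 2*(M*M) = 2*M²)
√(f(29 - 1*(-1), 62) - 1315) = √(2*(29 - 1*(-1))² - 1315) = √(2*(29 + 1)² - 1315) = √(2*30² - 1315) = √(2*900 - 1315) = √(1800 - 1315) = √485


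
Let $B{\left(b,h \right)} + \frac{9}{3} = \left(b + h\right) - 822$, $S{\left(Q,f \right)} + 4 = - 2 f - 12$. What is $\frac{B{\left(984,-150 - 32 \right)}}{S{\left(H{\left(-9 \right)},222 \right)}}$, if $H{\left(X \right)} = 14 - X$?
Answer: $\frac{1}{20} \approx 0.05$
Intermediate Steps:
$S{\left(Q,f \right)} = -16 - 2 f$ ($S{\left(Q,f \right)} = -4 - \left(12 + 2 f\right) = -16 - 2 f$)
$B{\left(b,h \right)} = -825 + b + h$ ($B{\left(b,h \right)} = -3 - \left(822 - b - h\right) = -3 + \left(-822 + b + h\right) = -825 + b + h$)
$\frac{B{\left(984,-150 - 32 \right)}}{S{\left(H{\left(-9 \right)},222 \right)}} = \frac{-825 + 984 - 182}{-16 - 444} = \frac{-825 + 984 - 182}{-460} = \left(-23\right) \left(- \frac{1}{460}\right) = \frac{1}{20}$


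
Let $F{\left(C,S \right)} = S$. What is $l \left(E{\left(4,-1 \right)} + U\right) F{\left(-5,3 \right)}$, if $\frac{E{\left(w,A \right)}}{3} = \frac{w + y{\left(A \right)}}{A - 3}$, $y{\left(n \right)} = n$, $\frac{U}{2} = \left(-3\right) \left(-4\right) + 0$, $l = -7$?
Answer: $- \frac{1827}{4} \approx -456.75$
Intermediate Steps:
$U = 24$ ($U = 2 \left(\left(-3\right) \left(-4\right) + 0\right) = 2 \left(12 + 0\right) = 2 \cdot 12 = 24$)
$E{\left(w,A \right)} = \frac{3 \left(A + w\right)}{-3 + A}$ ($E{\left(w,A \right)} = 3 \frac{w + A}{A - 3} = 3 \frac{A + w}{-3 + A} = \frac{3 \left(A + w\right)}{-3 + A}$)
$l \left(E{\left(4,-1 \right)} + U\right) F{\left(-5,3 \right)} = - 7 \left(\frac{3 \left(-1 + 4\right)}{-3 - 1} + 24\right) 3 = - 7 \left(3 \frac{1}{-4} \cdot 3 + 24\right) 3 = - 7 \left(3 \left(- \frac{1}{4}\right) 3 + 24\right) 3 = - 7 \left(- \frac{9}{4} + 24\right) 3 = \left(-7\right) \frac{87}{4} \cdot 3 = \left(- \frac{609}{4}\right) 3 = - \frac{1827}{4}$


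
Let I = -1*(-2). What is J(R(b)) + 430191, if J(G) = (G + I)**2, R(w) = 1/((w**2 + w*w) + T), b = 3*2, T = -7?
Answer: 1817574136/4225 ≈ 4.3020e+5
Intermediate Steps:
I = 2
b = 6
R(w) = 1/(-7 + 2*w**2) (R(w) = 1/((w**2 + w*w) - 7) = 1/((w**2 + w**2) - 7) = 1/(2*w**2 - 7) = 1/(-7 + 2*w**2))
J(G) = (2 + G)**2 (J(G) = (G + 2)**2 = (2 + G)**2)
J(R(b)) + 430191 = (2 + 1/(-7 + 2*6**2))**2 + 430191 = (2 + 1/(-7 + 2*36))**2 + 430191 = (2 + 1/(-7 + 72))**2 + 430191 = (2 + 1/65)**2 + 430191 = (131/65)**2 + 430191 = 17161/4225 + 430191 = 1817574136/4225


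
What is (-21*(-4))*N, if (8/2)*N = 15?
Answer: 315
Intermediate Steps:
N = 15/4 (N = (¼)*15 = 15/4 ≈ 3.7500)
(-21*(-4))*N = -21*(-4)*(15/4) = 84*(15/4) = 315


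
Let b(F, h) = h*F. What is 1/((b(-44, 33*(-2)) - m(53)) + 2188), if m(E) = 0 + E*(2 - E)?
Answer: 1/7795 ≈ 0.00012829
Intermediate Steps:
m(E) = E*(2 - E)
b(F, h) = F*h
1/((b(-44, 33*(-2)) - m(53)) + 2188) = 1/((-1452*(-2) - 53*(2 - 1*53)) + 2188) = 1/((-44*(-66) - 53*(2 - 53)) + 2188) = 1/((2904 - 53*(-51)) + 2188) = 1/((2904 - 1*(-2703)) + 2188) = 1/((2904 + 2703) + 2188) = 1/(5607 + 2188) = 1/7795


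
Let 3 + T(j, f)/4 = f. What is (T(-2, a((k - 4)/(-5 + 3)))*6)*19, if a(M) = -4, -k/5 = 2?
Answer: -3192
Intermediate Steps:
k = -10 (k = -5*2 = -10)
T(j, f) = -12 + 4*f
(T(-2, a((k - 4)/(-5 + 3)))*6)*19 = ((-12 + 4*(-4))*6)*19 = ((-12 - 16)*6)*19 = -28*6*19 = -168*19 = -3192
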